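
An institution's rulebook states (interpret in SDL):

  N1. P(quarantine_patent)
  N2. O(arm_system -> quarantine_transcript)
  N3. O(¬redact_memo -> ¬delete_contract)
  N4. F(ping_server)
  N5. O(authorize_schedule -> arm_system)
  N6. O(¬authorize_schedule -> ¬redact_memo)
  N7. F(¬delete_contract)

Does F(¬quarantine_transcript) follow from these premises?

Yes

Premise 7, F(¬delete_contract), is equivalent to O(delete_contract).
Premise 3, O(¬redact_memo -> ¬delete_contract), contraposes to O(delete_contract -> redact_memo); with O(delete_contract) we get O(redact_memo).
The contrapositive of premise 6 (O(¬authorize_schedule -> ¬redact_memo)) is O(redact_memo -> authorize_schedule), and O(redact_memo) is already established, so O(authorize_schedule).
Applying K to premise 5 (O(authorize_schedule -> arm_system)) and O(authorize_schedule) yields O(arm_system).
From O(arm_system) and premise 2, O(arm_system -> quarantine_transcript), we obtain O(quarantine_transcript).
Premises 1, 4 do not contribute to this derivation.
So O(quarantine_transcript) holds, i.e. F(¬quarantine_transcript). The claim follows.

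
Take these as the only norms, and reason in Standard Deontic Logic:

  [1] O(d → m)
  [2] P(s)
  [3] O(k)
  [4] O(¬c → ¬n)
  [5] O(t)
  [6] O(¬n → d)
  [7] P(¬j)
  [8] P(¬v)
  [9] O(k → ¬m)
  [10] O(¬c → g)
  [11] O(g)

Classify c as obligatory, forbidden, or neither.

Obligatory

From premise 3 we have O(k).
From O(k) and premise 9, O(k → ¬m), we obtain O(¬m).
The contrapositive of premise 1 (O(d → m)) is O(¬m → ¬d), and O(¬m) is already established, so O(¬d).
Premise 6 is O(¬n → d); contrapositively O(¬d → n). Since O(¬d) holds, K gives O(n).
The contrapositive of premise 4 (O(¬c → ¬n)) is O(n → c), and O(n) is already established, so O(c).
Premises 2, 5, 7, 8, 10, 11 do not contribute to this derivation.
Hence c is obligatory.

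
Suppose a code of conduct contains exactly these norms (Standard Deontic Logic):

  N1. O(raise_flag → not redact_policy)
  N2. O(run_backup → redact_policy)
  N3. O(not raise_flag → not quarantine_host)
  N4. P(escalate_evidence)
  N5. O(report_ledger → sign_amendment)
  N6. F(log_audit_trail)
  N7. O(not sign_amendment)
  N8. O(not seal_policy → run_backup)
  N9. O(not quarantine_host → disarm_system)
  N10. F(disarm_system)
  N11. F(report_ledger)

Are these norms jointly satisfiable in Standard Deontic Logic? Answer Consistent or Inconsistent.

Consistent

Premise 5 is O(report_ledger → sign_amendment), but O(report_ledger) is not derivable from the premises, so it does not yield O(sign_amendment).
So O(sign_amendment) is not derivable, and the apparent clash with O(not sign_amendment) does not arise.
A world satisfying every obligation exists (e.g. disarm_system=false, escalate_evidence=false, log_audit_trail=false, quarantine_host=true, raise_flag=true, redact_policy=false, report_ledger=false, run_backup=false, seal_policy=true, sign_amendment=false); no atom is both obligatory and forbidden, so the set is consistent.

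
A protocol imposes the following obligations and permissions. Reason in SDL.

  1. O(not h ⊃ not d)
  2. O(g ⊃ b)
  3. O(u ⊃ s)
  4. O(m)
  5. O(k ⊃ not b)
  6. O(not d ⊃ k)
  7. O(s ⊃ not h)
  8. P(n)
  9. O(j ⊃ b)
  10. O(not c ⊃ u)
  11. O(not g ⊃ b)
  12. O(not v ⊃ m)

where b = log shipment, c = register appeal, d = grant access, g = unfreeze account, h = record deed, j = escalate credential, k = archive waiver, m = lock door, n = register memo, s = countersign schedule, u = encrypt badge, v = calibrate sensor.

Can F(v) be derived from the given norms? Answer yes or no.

No

Premise 12 is O(not v ⊃ m); even if O(m) held, inferring O(not v) would be affirming the consequent — invalid.
No other premise forces O(not v). An ideal world satisfying every premise can still have v true, so F(v) is not derivable.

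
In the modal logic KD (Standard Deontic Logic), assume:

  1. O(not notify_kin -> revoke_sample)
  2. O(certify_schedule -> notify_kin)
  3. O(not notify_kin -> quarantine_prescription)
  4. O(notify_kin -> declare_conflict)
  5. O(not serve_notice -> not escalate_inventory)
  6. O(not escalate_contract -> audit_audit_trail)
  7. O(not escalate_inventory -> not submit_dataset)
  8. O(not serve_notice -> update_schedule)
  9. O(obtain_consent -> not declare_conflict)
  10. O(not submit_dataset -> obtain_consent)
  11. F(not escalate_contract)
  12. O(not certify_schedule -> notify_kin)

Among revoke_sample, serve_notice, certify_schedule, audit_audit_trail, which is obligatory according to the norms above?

serve_notice

Premises 12 and 2 cover both cases: O(not certify_schedule -> notify_kin) and O(certify_schedule -> notify_kin). Since not certify_schedule ∨ certify_schedule is a tautology, O(notify_kin) follows.
From O(notify_kin) and premise 4, O(notify_kin -> declare_conflict), we obtain O(declare_conflict).
Premise 9 is O(obtain_consent -> not declare_conflict); contrapositively O(declare_conflict -> not obtain_consent). Since O(declare_conflict) holds, K gives O(not obtain_consent).
Premise 10 is O(not submit_dataset -> obtain_consent); contrapositively O(not obtain_consent -> submit_dataset). Since O(not obtain_consent) holds, K gives O(submit_dataset).
Premise 7 is O(not escalate_inventory -> not submit_dataset); contrapositively O(submit_dataset -> escalate_inventory). Since O(submit_dataset) holds, K gives O(escalate_inventory).
The contrapositive of premise 5 (O(not serve_notice -> not escalate_inventory)) is O(escalate_inventory -> serve_notice), and O(escalate_inventory) is already established, so O(serve_notice).
So O(serve_notice) holds — serve_notice is obligatory. None of the other listed options is made obligatory by any chain of premises.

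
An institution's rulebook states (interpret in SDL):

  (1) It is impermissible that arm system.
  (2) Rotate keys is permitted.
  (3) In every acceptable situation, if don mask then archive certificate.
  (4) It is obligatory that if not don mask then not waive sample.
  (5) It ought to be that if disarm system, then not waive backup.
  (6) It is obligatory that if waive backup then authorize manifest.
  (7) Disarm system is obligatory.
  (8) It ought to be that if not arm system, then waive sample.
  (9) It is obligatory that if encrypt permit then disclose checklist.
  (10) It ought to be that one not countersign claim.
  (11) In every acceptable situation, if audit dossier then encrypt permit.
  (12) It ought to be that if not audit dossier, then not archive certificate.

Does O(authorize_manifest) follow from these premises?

Premise 6 is O(waive_backup → authorize_manifest), but O(waive_backup) is not derivable from the premises, so it does not yield O(authorize_manifest).
No other premise forces O(authorize_manifest). An ideal world satisfying every premise can still have authorize_manifest false, so O(authorize_manifest) is not derivable.

No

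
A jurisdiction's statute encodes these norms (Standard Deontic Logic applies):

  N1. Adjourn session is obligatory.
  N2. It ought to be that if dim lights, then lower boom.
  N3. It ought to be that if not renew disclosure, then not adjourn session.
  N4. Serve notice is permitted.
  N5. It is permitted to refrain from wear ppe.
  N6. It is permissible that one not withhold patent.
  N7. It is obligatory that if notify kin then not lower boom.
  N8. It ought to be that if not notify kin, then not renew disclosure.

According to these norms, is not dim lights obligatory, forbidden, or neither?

Premise 1 gives O(adjourn_session).
The contrapositive of premise 3 (O(¬renew_disclosure → ¬adjourn_session)) is O(adjourn_session → renew_disclosure), and O(adjourn_session) is already established, so O(renew_disclosure).
Premise 8 is O(¬notify_kin → ¬renew_disclosure); contrapositively O(renew_disclosure → notify_kin). Since O(renew_disclosure) holds, K gives O(notify_kin).
From O(notify_kin) and premise 7, O(notify_kin → ¬lower_boom), we obtain O(¬lower_boom).
Premise 2, O(dim_lights → lower_boom), contraposes to O(¬lower_boom → ¬dim_lights); with O(¬lower_boom) we get O(¬dim_lights).
Premises 4, 5, 6 do not contribute to this derivation.
Hence ¬dim_lights is obligatory.

Obligatory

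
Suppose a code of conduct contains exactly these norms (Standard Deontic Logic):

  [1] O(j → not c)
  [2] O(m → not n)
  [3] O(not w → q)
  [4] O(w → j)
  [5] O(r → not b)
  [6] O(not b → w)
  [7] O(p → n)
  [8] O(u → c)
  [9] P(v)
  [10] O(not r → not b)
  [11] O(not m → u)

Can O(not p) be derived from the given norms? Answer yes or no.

Yes

Premises 10 and 5 cover both cases: O(not r → not b) and O(r → not b). Since not r ∨ r is a tautology, O(not b) follows.
From O(not b) and premise 6, O(not b → w), we obtain O(w).
Applying K to premise 4 (O(w → j)) and O(w) yields O(j).
Applying K to premise 1 (O(j → not c)) and O(j) yields O(not c).
The contrapositive of premise 8 (O(u → c)) is O(not c → not u), and O(not c) is already established, so O(not u).
The contrapositive of premise 11 (O(not m → u)) is O(not u → m), and O(not u) is already established, so O(m).
Premise 2 is O(m → not n); since O(m), deontic closure gives O(not n).
Premise 7 is O(p → n); contrapositively O(not n → not p). Since O(not n) holds, K gives O(not p).
Premises 3, 9 do not contribute to this derivation.
So O(not p) follows.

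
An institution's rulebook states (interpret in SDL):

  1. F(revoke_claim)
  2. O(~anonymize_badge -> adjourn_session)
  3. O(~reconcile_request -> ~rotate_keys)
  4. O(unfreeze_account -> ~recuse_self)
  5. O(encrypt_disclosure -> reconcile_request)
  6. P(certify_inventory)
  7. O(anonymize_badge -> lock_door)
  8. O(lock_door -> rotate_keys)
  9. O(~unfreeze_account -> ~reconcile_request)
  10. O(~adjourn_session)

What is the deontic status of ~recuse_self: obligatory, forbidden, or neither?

Obligatory

Premise 10 gives O(~adjourn_session).
The contrapositive of premise 2 (O(~anonymize_badge -> adjourn_session)) is O(~adjourn_session -> anonymize_badge), and O(~adjourn_session) is already established, so O(anonymize_badge).
From O(anonymize_badge) and premise 7, O(anonymize_badge -> lock_door), we obtain O(lock_door).
Applying K to premise 8 (O(lock_door -> rotate_keys)) and O(lock_door) yields O(rotate_keys).
Premise 3 is O(~reconcile_request -> ~rotate_keys); contrapositively O(rotate_keys -> reconcile_request). Since O(rotate_keys) holds, K gives O(reconcile_request).
Premise 9 is O(~unfreeze_account -> ~reconcile_request); contrapositively O(reconcile_request -> unfreeze_account). Since O(reconcile_request) holds, K gives O(unfreeze_account).
With premise 4, O(unfreeze_account -> ~recuse_self), the K-axiom yields O(~recuse_self).
Premises 1, 5, 6 do not contribute to this derivation.
Hence ~recuse_self is obligatory.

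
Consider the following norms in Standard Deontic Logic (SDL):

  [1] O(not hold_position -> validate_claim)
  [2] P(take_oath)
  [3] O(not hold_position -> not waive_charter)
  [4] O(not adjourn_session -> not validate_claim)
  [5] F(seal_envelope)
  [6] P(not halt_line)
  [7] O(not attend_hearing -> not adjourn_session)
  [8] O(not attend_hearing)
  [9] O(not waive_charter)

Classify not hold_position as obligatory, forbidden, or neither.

Premise 8 states O(not attend_hearing) outright.
Applying K to premise 7 (O(not attend_hearing -> not adjourn_session)) and O(not attend_hearing) yields O(not adjourn_session).
With premise 4, O(not adjourn_session -> not validate_claim), the K-axiom yields O(not validate_claim).
The contrapositive of premise 1 (O(not hold_position -> validate_claim)) is O(not validate_claim -> hold_position), and O(not validate_claim) is already established, so O(hold_position).
Premises 2, 3, 5, 6, 9 do not contribute to this derivation.
Thus O(hold_position), which is F(not hold_position): not hold_position is forbidden.

Forbidden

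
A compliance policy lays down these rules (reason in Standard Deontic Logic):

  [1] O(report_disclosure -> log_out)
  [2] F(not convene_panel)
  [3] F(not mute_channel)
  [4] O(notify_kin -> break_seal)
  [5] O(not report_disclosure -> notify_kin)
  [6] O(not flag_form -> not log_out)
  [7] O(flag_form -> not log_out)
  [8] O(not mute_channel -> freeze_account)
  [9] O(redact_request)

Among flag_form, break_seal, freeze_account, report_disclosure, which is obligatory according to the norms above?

By case analysis on not flag_form: premise 6 gives O(not flag_form -> not log_out) and premise 7 gives O(flag_form -> not log_out), so O(not log_out) either way.
The contrapositive of premise 1 (O(report_disclosure -> log_out)) is O(not log_out -> not report_disclosure), and O(not log_out) is already established, so O(not report_disclosure).
Applying K to premise 5 (O(not report_disclosure -> notify_kin)) and O(not report_disclosure) yields O(notify_kin).
Premise 4 is O(notify_kin -> break_seal); since O(notify_kin), deontic closure gives O(break_seal).
So O(break_seal) holds — break_seal is obligatory. None of the other listed options is made obligatory by any chain of premises.

break_seal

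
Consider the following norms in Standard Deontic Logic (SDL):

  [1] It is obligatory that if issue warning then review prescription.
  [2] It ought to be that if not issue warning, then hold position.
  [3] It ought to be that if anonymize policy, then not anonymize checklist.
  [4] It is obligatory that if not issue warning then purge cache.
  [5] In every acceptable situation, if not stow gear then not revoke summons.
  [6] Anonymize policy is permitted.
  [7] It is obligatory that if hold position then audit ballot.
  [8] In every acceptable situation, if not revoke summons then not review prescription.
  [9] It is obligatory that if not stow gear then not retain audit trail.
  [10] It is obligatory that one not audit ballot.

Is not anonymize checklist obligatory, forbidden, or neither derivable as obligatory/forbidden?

Premise 3 is O(anonymize_policy → ¬anonymize_checklist), but O(anonymize_policy) is not derivable from the premises (the permission P(anonymize_policy) asserts only ¬O(¬anonymize_policy), not O(anonymize_policy)), so it does not yield O(¬anonymize_checklist).
No premise or chain of K-axiom applications forces O(¬anonymize_checklist), and none forces O(anonymize_checklist). So ¬anonymize_checklist is neither obligatory nor forbidden under these norms.

Neither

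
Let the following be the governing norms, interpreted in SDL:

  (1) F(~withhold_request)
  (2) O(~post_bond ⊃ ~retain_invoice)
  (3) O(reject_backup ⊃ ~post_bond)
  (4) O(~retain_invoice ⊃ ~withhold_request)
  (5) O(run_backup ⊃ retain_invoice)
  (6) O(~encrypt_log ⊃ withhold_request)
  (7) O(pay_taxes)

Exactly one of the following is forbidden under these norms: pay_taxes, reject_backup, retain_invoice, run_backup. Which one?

reject_backup

Premise 1, F(~withhold_request), is equivalent to O(withhold_request).
The contrapositive of premise 4 (O(~retain_invoice ⊃ ~withhold_request)) is O(withhold_request ⊃ retain_invoice), and O(withhold_request) is already established, so O(retain_invoice).
Premise 2, O(~post_bond ⊃ ~retain_invoice), contraposes to O(retain_invoice ⊃ post_bond); with O(retain_invoice) we get O(post_bond).
The contrapositive of premise 3 (O(reject_backup ⊃ ~post_bond)) is O(post_bond ⊃ ~reject_backup), and O(post_bond) is already established, so O(~reject_backup).
So O(~reject_backup) holds, i.e. reject_backup is forbidden. None of the other listed options is forbidden under the premises.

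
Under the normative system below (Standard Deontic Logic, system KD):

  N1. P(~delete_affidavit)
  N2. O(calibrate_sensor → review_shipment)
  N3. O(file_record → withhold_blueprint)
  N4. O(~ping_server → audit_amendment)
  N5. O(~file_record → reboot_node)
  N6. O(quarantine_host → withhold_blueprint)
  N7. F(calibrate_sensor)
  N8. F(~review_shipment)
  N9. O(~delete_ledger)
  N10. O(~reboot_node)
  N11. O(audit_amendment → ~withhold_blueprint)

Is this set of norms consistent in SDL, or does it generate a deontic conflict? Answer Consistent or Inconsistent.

Consistent

Premise 2 is O(calibrate_sensor → review_shipment); even if O(review_shipment) held, inferring O(calibrate_sensor) would be affirming the consequent — invalid.
So O(calibrate_sensor) is not derivable, and the apparent clash with O(~calibrate_sensor) does not arise.
A world satisfying every obligation exists (e.g. audit_amendment=false, calibrate_sensor=false, delete_affidavit=false, delete_ledger=false, file_record=true, ping_server=true, quarantine_host=false, reboot_node=false, review_shipment=true, withhold_blueprint=true); no atom is both obligatory and forbidden, so the set is consistent.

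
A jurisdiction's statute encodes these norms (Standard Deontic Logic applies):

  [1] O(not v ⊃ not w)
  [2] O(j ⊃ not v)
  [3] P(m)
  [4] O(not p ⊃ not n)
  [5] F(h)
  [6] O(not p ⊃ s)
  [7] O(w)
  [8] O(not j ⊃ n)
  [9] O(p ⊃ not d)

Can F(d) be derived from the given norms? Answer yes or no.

Premise 7 states O(w) outright.
Premise 1, O(not v ⊃ not w), contraposes to O(w ⊃ v); with O(w) we get O(v).
The contrapositive of premise 2 (O(j ⊃ not v)) is O(v ⊃ not j), and O(v) is already established, so O(not j).
Premise 8 is O(not j ⊃ n); since O(not j), deontic closure gives O(n).
Premise 4, O(not p ⊃ not n), contraposes to O(n ⊃ p); with O(n) we get O(p).
Applying K to premise 9 (O(p ⊃ not d)) and O(p) yields O(not d).
Premises 3, 5, 6 do not contribute to this derivation.
So O(not d) holds, i.e. F(d). The claim follows.

Yes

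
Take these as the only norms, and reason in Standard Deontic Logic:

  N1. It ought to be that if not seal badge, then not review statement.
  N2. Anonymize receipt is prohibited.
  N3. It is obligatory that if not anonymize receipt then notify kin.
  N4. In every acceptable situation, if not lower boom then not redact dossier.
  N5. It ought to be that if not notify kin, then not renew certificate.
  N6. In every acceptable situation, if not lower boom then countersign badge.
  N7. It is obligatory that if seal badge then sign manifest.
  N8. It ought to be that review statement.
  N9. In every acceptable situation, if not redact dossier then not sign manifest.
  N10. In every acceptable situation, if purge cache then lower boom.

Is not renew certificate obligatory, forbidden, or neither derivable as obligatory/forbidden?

Neither

Premise 5 is O(¬notify_kin → ¬renew_certificate), but O(¬notify_kin) is not derivable from the premises, so it does not yield O(¬renew_certificate).
No premise or chain of K-axiom applications forces O(¬renew_certificate), and none forces O(renew_certificate). So ¬renew_certificate is neither obligatory nor forbidden under these norms.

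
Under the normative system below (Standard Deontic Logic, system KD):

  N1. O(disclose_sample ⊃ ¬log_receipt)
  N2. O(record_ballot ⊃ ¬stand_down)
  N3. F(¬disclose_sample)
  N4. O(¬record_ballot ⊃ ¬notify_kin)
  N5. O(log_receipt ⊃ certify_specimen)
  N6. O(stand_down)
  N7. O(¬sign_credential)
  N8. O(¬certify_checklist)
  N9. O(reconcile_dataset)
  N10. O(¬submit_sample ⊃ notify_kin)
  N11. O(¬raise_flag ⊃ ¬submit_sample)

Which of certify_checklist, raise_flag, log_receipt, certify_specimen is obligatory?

Premise 6 states O(stand_down) outright.
Premise 2, O(record_ballot ⊃ ¬stand_down), contraposes to O(stand_down ⊃ ¬record_ballot); with O(stand_down) we get O(¬record_ballot).
Applying K to premise 4 (O(¬record_ballot ⊃ ¬notify_kin)) and O(¬record_ballot) yields O(¬notify_kin).
The contrapositive of premise 10 (O(¬submit_sample ⊃ notify_kin)) is O(¬notify_kin ⊃ submit_sample), and O(¬notify_kin) is already established, so O(submit_sample).
The contrapositive of premise 11 (O(¬raise_flag ⊃ ¬submit_sample)) is O(submit_sample ⊃ raise_flag), and O(submit_sample) is already established, so O(raise_flag).
So O(raise_flag) holds — raise_flag is obligatory. None of the other listed options is made obligatory by any chain of premises.

raise_flag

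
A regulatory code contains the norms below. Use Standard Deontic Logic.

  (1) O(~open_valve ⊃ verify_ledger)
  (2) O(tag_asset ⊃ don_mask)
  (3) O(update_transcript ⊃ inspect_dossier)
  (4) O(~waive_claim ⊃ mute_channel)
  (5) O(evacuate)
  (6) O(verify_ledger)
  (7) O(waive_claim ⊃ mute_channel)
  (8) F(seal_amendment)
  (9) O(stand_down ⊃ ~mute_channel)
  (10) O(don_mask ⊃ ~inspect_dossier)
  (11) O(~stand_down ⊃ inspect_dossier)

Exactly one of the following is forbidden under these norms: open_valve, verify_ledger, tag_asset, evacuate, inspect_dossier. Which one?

tag_asset

Premises 4 and 7 are O(~waive_claim ⊃ mute_channel) and O(waive_claim ⊃ mute_channel); every ideal world satisfies ~waive_claim or waive_claim, so in either case mute_channel holds — hence O(mute_channel).
Premise 9, O(stand_down ⊃ ~mute_channel), contraposes to O(mute_channel ⊃ ~stand_down); with O(mute_channel) we get O(~stand_down).
With premise 11, O(~stand_down ⊃ inspect_dossier), the K-axiom yields O(inspect_dossier).
The contrapositive of premise 10 (O(don_mask ⊃ ~inspect_dossier)) is O(inspect_dossier ⊃ ~don_mask), and O(inspect_dossier) is already established, so O(~don_mask).
Premise 2 is O(tag_asset ⊃ don_mask); contrapositively O(~don_mask ⊃ ~tag_asset). Since O(~don_mask) holds, K gives O(~tag_asset).
So O(~tag_asset) holds, i.e. tag_asset is forbidden. None of the other listed options is forbidden under the premises.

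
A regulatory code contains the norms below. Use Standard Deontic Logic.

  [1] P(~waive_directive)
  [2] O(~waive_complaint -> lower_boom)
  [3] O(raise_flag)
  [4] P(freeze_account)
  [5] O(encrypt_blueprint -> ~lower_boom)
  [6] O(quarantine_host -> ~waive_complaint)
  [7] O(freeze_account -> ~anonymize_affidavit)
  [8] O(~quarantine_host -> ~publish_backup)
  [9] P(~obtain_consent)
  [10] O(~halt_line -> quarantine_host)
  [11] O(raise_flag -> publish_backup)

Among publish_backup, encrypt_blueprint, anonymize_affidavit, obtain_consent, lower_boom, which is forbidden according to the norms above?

Premise 3 gives O(raise_flag).
From O(raise_flag) and premise 11, O(raise_flag -> publish_backup), we obtain O(publish_backup).
Premise 8, O(~quarantine_host -> ~publish_backup), contraposes to O(publish_backup -> quarantine_host); with O(publish_backup) we get O(quarantine_host).
With premise 6, O(quarantine_host -> ~waive_complaint), the K-axiom yields O(~waive_complaint).
Applying K to premise 2 (O(~waive_complaint -> lower_boom)) and O(~waive_complaint) yields O(lower_boom).
The contrapositive of premise 5 (O(encrypt_blueprint -> ~lower_boom)) is O(lower_boom -> ~encrypt_blueprint), and O(lower_boom) is already established, so O(~encrypt_blueprint).
So O(~encrypt_blueprint) holds, i.e. encrypt_blueprint is forbidden. None of the other listed options is forbidden under the premises.

encrypt_blueprint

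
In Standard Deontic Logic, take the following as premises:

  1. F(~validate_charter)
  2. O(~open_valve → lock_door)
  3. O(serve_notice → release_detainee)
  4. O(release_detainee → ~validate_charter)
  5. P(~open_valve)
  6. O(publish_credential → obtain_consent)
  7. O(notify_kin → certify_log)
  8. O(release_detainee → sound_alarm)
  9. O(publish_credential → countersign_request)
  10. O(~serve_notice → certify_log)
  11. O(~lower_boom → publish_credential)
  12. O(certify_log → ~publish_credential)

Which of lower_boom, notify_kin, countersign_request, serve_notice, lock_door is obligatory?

F(~validate_charter) at premise 1 means O(validate_charter).
Premise 4, O(release_detainee → ~validate_charter), contraposes to O(validate_charter → ~release_detainee); with O(validate_charter) we get O(~release_detainee).
Premise 3, O(serve_notice → release_detainee), contraposes to O(~release_detainee → ~serve_notice); with O(~release_detainee) we get O(~serve_notice).
With premise 10, O(~serve_notice → certify_log), the K-axiom yields O(certify_log).
Applying K to premise 12 (O(certify_log → ~publish_credential)) and O(certify_log) yields O(~publish_credential).
Premise 11 is O(~lower_boom → publish_credential); contrapositively O(~publish_credential → lower_boom). Since O(~publish_credential) holds, K gives O(lower_boom).
So O(lower_boom) holds — lower_boom is obligatory. None of the other listed options is made obligatory by any chain of premises.

lower_boom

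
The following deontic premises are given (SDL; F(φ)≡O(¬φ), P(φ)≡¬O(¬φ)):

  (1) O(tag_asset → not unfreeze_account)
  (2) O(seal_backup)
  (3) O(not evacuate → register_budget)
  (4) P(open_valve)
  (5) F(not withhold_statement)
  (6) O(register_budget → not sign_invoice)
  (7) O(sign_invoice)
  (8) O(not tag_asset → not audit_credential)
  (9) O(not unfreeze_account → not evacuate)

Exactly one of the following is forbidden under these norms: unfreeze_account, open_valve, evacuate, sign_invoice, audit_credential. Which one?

audit_credential

Premise 7 states O(sign_invoice) outright.
Premise 6 is O(register_budget → not sign_invoice); contrapositively O(sign_invoice → not register_budget). Since O(sign_invoice) holds, K gives O(not register_budget).
Premise 3 is O(not evacuate → register_budget); contrapositively O(not register_budget → evacuate). Since O(not register_budget) holds, K gives O(evacuate).
Premise 9, O(not unfreeze_account → not evacuate), contraposes to O(evacuate → unfreeze_account); with O(evacuate) we get O(unfreeze_account).
The contrapositive of premise 1 (O(tag_asset → not unfreeze_account)) is O(unfreeze_account → not tag_asset), and O(unfreeze_account) is already established, so O(not tag_asset).
With premise 8, O(not tag_asset → not audit_credential), the K-axiom yields O(not audit_credential).
So O(not audit_credential) holds, i.e. audit_credential is forbidden. None of the other listed options is forbidden under the premises.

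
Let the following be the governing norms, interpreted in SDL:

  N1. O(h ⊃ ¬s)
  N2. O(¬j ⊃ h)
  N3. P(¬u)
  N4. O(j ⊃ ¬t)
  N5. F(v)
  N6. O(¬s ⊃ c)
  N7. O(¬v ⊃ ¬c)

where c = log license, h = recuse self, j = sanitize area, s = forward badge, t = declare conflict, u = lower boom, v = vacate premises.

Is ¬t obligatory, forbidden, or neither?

Premise 5 is F(v), i.e. O(¬v).
Premise 7 is O(¬v ⊃ ¬c); since O(¬v), deontic closure gives O(¬c).
Premise 6, O(¬s ⊃ c), contraposes to O(¬c ⊃ s); with O(¬c) we get O(s).
Premise 1, O(h ⊃ ¬s), contraposes to O(s ⊃ ¬h); with O(s) we get O(¬h).
Premise 2, O(¬j ⊃ h), contraposes to O(¬h ⊃ j); with O(¬h) we get O(j).
Premise 4 is O(j ⊃ ¬t); since O(j), deontic closure gives O(¬t).
Premise 3 does not contribute to this derivation.
Hence ¬t is obligatory.

Obligatory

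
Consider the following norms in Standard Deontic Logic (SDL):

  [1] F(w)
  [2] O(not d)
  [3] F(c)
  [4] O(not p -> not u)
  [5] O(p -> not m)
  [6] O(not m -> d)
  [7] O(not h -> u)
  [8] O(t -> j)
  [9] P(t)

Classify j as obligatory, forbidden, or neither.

Premise 8 is O(t -> j), but O(t) is not derivable from the premises (the permission P(t) asserts only not O(not t), not O(t)), so it does not yield O(j).
No premise or chain of K-axiom applications forces O(j), and none forces O(not j). So j is neither obligatory nor forbidden under these norms.

Neither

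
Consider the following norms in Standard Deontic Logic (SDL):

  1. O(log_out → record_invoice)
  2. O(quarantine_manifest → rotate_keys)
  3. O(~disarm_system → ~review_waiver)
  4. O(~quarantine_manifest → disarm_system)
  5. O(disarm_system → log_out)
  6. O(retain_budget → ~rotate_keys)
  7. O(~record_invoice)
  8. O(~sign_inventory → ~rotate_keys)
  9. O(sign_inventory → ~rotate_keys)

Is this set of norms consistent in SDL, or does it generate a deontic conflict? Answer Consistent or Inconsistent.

Premises 8 and 9 cover both cases: O(~sign_inventory → ~rotate_keys) and O(sign_inventory → ~rotate_keys). Since ~sign_inventory ∨ sign_inventory is a tautology, O(~rotate_keys) follows.
The contrapositive of premise 2 (O(quarantine_manifest → rotate_keys)) is O(~rotate_keys → ~quarantine_manifest), and O(~rotate_keys) is already established, so O(~quarantine_manifest).
Premise 4 is O(~quarantine_manifest → disarm_system); since O(~quarantine_manifest), deontic closure gives O(disarm_system).
Applying K to premise 5 (O(disarm_system → log_out)) and O(disarm_system) yields O(log_out).
Premise 1 is O(log_out → record_invoice); since O(log_out), deontic closure gives O(record_invoice).
Yet premise 7 states O(~record_invoice).
We now have both O(record_invoice) and O(~record_invoice) — record_invoice is simultaneously obligatory and forbidden, violating the D-axiom.

Inconsistent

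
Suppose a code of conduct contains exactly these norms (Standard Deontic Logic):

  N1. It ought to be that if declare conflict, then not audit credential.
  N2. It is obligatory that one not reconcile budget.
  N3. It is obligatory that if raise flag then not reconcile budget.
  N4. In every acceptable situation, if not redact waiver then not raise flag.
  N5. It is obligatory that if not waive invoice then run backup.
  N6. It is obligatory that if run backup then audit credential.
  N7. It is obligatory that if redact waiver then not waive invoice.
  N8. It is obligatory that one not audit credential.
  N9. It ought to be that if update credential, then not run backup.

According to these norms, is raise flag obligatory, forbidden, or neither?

Forbidden

Premise 8 gives O(¬audit_credential).
Premise 6, O(run_backup → audit_credential), contraposes to O(¬audit_credential → ¬run_backup); with O(¬audit_credential) we get O(¬run_backup).
The contrapositive of premise 5 (O(¬waive_invoice → run_backup)) is O(¬run_backup → waive_invoice), and O(¬run_backup) is already established, so O(waive_invoice).
Premise 7 is O(redact_waiver → ¬waive_invoice); contrapositively O(waive_invoice → ¬redact_waiver). Since O(waive_invoice) holds, K gives O(¬redact_waiver).
Applying K to premise 4 (O(¬redact_waiver → ¬raise_flag)) and O(¬redact_waiver) yields O(¬raise_flag).
Premises 1, 2, 3, 9 do not contribute to this derivation.
Thus O(¬raise_flag), which is F(raise_flag): raise_flag is forbidden.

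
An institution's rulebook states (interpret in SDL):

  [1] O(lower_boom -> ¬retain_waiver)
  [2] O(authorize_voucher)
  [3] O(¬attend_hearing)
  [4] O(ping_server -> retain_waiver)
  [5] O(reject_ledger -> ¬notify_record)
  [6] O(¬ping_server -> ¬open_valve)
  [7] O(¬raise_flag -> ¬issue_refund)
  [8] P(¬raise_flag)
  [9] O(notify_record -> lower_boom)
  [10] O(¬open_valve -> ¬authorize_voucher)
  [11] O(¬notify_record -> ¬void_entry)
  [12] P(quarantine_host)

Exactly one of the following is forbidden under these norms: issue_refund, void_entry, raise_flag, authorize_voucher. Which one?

void_entry

Premise 2 gives O(authorize_voucher).
The contrapositive of premise 10 (O(¬open_valve -> ¬authorize_voucher)) is O(authorize_voucher -> open_valve), and O(authorize_voucher) is already established, so O(open_valve).
Premise 6 is O(¬ping_server -> ¬open_valve); contrapositively O(open_valve -> ping_server). Since O(open_valve) holds, K gives O(ping_server).
Applying K to premise 4 (O(ping_server -> retain_waiver)) and O(ping_server) yields O(retain_waiver).
The contrapositive of premise 1 (O(lower_boom -> ¬retain_waiver)) is O(retain_waiver -> ¬lower_boom), and O(retain_waiver) is already established, so O(¬lower_boom).
The contrapositive of premise 9 (O(notify_record -> lower_boom)) is O(¬lower_boom -> ¬notify_record), and O(¬lower_boom) is already established, so O(¬notify_record).
With premise 11, O(¬notify_record -> ¬void_entry), the K-axiom yields O(¬void_entry).
So O(¬void_entry) holds, i.e. void_entry is forbidden. None of the other listed options is forbidden under the premises.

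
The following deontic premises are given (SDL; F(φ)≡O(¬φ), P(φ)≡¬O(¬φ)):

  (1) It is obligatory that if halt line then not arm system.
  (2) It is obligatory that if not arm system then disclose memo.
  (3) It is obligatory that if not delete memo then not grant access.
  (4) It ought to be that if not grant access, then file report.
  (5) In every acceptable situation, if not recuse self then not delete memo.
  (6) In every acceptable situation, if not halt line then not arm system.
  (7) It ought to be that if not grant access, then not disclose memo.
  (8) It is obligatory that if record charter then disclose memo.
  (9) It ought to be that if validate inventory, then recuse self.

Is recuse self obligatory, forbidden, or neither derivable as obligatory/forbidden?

Premises 1 and 6 cover both cases: O(halt_line → ¬arm_system) and O(¬halt_line → ¬arm_system). Since halt_line ∨ ¬halt_line is a tautology, O(¬arm_system) follows.
Applying K to premise 2 (O(¬arm_system → disclose_memo)) and O(¬arm_system) yields O(disclose_memo).
The contrapositive of premise 7 (O(¬grant_access → ¬disclose_memo)) is O(disclose_memo → grant_access), and O(disclose_memo) is already established, so O(grant_access).
Premise 3, O(¬delete_memo → ¬grant_access), contraposes to O(grant_access → delete_memo); with O(grant_access) we get O(delete_memo).
Premise 5, O(¬recuse_self → ¬delete_memo), contraposes to O(delete_memo → recuse_self); with O(delete_memo) we get O(recuse_self).
Premises 4, 8, 9 do not contribute to this derivation.
Hence recuse_self is obligatory.

Obligatory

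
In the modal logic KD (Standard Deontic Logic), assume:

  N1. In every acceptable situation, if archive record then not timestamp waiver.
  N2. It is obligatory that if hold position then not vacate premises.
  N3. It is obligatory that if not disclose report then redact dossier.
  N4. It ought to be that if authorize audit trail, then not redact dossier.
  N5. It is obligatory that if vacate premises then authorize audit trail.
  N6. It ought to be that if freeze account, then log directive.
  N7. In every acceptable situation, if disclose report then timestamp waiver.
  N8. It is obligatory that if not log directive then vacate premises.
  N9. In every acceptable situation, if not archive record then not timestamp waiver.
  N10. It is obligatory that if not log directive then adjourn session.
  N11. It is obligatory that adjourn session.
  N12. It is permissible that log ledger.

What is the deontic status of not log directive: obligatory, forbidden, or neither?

Forbidden

Premises 1 and 9 cover both cases: O(archive_record → ¬timestamp_waiver) and O(¬archive_record → ¬timestamp_waiver). Since archive_record ∨ ¬archive_record is a tautology, O(¬timestamp_waiver) follows.
The contrapositive of premise 7 (O(disclose_report → timestamp_waiver)) is O(¬timestamp_waiver → ¬disclose_report), and O(¬timestamp_waiver) is already established, so O(¬disclose_report).
Applying K to premise 3 (O(¬disclose_report → redact_dossier)) and O(¬disclose_report) yields O(redact_dossier).
Premise 4, O(authorize_audit_trail → ¬redact_dossier), contraposes to O(redact_dossier → ¬authorize_audit_trail); with O(redact_dossier) we get O(¬authorize_audit_trail).
Premise 5, O(vacate_premises → authorize_audit_trail), contraposes to O(¬authorize_audit_trail → ¬vacate_premises); with O(¬authorize_audit_trail) we get O(¬vacate_premises).
Premise 8 is O(¬log_directive → vacate_premises); contrapositively O(¬vacate_premises → log_directive). Since O(¬vacate_premises) holds, K gives O(log_directive).
Premises 2, 6, 10, 11, 12 do not contribute to this derivation.
Thus O(log_directive), which is F(¬log_directive): ¬log_directive is forbidden.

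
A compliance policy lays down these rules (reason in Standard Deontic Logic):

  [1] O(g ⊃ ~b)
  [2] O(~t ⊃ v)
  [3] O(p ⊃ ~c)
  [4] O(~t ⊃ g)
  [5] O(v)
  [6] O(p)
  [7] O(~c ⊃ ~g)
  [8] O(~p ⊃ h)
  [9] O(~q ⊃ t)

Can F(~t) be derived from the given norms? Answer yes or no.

Premise 6 states O(p) outright.
Premise 3 is O(p ⊃ ~c); since O(p), deontic closure gives O(~c).
Applying K to premise 7 (O(~c ⊃ ~g)) and O(~c) yields O(~g).
Premise 4, O(~t ⊃ g), contraposes to O(~g ⊃ t); with O(~g) we get O(t).
Premises 1, 2, 5, 8, 9 do not contribute to this derivation.
So O(t) holds, i.e. F(~t). The claim follows.

Yes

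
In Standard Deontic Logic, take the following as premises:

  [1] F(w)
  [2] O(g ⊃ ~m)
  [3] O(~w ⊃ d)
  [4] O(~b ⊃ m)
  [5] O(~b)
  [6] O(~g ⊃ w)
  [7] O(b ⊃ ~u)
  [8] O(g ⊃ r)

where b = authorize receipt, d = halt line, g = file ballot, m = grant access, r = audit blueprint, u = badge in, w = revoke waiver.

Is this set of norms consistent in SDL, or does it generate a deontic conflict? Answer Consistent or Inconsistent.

Inconsistent

From premise 5 we have O(~b).
Applying K to premise 4 (O(~b ⊃ m)) and O(~b) yields O(m).
Premise 2, O(g ⊃ ~m), contraposes to O(m ⊃ ~g); with O(m) we get O(~g).
With premise 6, O(~g ⊃ w), the K-axiom yields O(w).
But premise 1, F(w), means O(~w).
We now have both O(w) and O(~w) — w is simultaneously obligatory and forbidden, violating the D-axiom.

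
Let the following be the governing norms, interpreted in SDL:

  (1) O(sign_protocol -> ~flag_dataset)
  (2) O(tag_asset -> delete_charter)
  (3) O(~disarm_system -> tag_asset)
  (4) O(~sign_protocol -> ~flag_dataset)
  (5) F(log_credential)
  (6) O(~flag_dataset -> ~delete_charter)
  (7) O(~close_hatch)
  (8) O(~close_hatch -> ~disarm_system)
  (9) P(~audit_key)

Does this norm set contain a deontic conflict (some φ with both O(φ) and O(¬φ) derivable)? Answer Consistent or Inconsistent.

Premises 1 and 4 cover both cases: O(sign_protocol -> ~flag_dataset) and O(~sign_protocol -> ~flag_dataset). Since sign_protocol ∨ ~sign_protocol is a tautology, O(~flag_dataset) follows.
Applying K to premise 6 (O(~flag_dataset -> ~delete_charter)) and O(~flag_dataset) yields O(~delete_charter).
Premise 2 is O(tag_asset -> delete_charter); contrapositively O(~delete_charter -> ~tag_asset). Since O(~delete_charter) holds, K gives O(~tag_asset).
Premise 3, O(~disarm_system -> tag_asset), contraposes to O(~tag_asset -> disarm_system); with O(~tag_asset) we get O(disarm_system).
The contrapositive of premise 8 (O(~close_hatch -> ~disarm_system)) is O(disarm_system -> close_hatch), and O(disarm_system) is already established, so O(close_hatch).
However, premise 7 gives O(~close_hatch).
We now have both O(close_hatch) and O(~close_hatch) — close_hatch is simultaneously obligatory and forbidden, violating the D-axiom.

Inconsistent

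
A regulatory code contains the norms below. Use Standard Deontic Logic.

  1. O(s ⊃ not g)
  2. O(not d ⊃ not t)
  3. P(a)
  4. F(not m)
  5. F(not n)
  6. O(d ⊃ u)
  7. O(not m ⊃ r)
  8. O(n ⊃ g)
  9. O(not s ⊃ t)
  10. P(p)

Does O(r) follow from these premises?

Premise 7 is O(not m ⊃ r), but O(not m) is not derivable from the premises, so it does not yield O(r).
No other premise forces O(r). An ideal world satisfying every premise can still have r false, so O(r) is not derivable.

No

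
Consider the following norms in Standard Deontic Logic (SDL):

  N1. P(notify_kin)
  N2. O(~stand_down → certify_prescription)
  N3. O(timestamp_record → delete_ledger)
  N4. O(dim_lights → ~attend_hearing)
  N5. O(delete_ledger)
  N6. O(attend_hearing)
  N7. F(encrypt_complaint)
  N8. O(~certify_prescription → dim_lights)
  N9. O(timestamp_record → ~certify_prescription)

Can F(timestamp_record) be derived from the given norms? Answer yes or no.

Premise 6 states O(attend_hearing) outright.
The contrapositive of premise 4 (O(dim_lights → ~attend_hearing)) is O(attend_hearing → ~dim_lights), and O(attend_hearing) is already established, so O(~dim_lights).
Premise 8, O(~certify_prescription → dim_lights), contraposes to O(~dim_lights → certify_prescription); with O(~dim_lights) we get O(certify_prescription).
The contrapositive of premise 9 (O(timestamp_record → ~certify_prescription)) is O(certify_prescription → ~timestamp_record), and O(certify_prescription) is already established, so O(~timestamp_record).
Premises 1, 2, 3, 5, 7 do not contribute to this derivation.
So O(~timestamp_record) holds, i.e. F(timestamp_record). The claim follows.

Yes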